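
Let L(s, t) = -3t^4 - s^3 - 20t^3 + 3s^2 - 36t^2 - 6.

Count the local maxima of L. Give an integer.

L separates as a function of s plus a function of t, so ∇L=0 decouples.
∂L/∂s = -3s(s - 2) = 0 at s ∈ {0, 2}; ∂L/∂t = -12t(t + 2)(t + 3) = 0 at t ∈ {-3, -2, 0}.
The Hessian is diagonal: diag(L_ss, L_tt). Second derivatives: L_ss(0)=6, L_ss(2)=-6; L_tt(-3)=-36, L_tt(-2)=24, L_tt(0)=-72.
Local maxima occur where both diagonal entries negative: (2, -3), (2, 0). Count: 2.

2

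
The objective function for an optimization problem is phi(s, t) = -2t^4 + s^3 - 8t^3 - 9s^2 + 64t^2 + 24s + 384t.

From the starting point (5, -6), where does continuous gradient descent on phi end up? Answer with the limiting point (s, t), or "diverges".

diverges

phi is separable, so gradient descent decouples: s follows -∂phi/∂s, t follows -∂phi/∂t.
∂phi/∂s = 3(s - 4)(s - 2); at s=5 this is 9, so s decreases.
∂phi/∂t = -8(t - 4)(t + 3)(t + 4); at t=-6 this is 480, so t decreases.
The t-coordinate has no critical point in that direction and runs off to infinity.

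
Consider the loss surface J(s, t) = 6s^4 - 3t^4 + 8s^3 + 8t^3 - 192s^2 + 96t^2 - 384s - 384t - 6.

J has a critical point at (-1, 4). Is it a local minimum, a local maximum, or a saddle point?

local maximum

The mixed partial ∂²J/∂s∂t is 0, so the Hessian at any point is diag(J_ss, J_tt) = diag(24(3s^2 + 2s - 16), 12(-3t^2 + 4t + 16)).
At (-1, 4): H = diag(-360, -192).
Both eigenvalues are negative, so H is negative definite: a local maximum.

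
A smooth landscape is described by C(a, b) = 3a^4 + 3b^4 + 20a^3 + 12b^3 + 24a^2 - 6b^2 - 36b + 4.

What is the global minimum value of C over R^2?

C(a,b) separates as P(a) + Q(b) + 4, so its minimum is min P + min Q + 4.
P'(a) = 12a(a + 1)(a + 4) vanishes at a ∈ {-4, -1, 0}; Q'(b) = 12(b - 1)(b + 1)(b + 3) vanishes at b ∈ {-3, -1, 1}.
Local minima of P (where P''>0): P(-4)=-128, P(0)=0. Local minima of Q: Q(-3)=-27, Q(1)=-27.
So the global minimum of C is P(-4) + Q(-3) + 4 = -128 − 27 + 4 = -151, attained at (-4, -3).

-151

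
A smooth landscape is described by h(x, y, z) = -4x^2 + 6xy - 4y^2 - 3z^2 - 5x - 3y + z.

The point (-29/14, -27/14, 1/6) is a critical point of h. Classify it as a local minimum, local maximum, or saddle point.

The Hessian is constant: H = [[-8, 6, 0], [6, -8, 0], [0, 0, -6]].
Leading principal minors: Δ₁ = -8, Δ₂ = 28, Δ₃ = -168.
The minors alternate sign starting negative (−, +, −), so H is negative definite: a local maximum.

local maximum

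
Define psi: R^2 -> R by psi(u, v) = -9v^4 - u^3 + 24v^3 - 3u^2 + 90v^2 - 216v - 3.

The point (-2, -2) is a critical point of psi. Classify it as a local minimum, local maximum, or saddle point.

saddle point

The mixed partial ∂²psi/∂u∂v is 0, so the Hessian at any point is diag(psi_uu, psi_vv) = diag(-6(u + 1), 36(-3v^2 + 4v + 5)).
At (-2, -2): H = diag(6, -540).
The eigenvalues have opposite signs, so H is indefinite: a saddle point.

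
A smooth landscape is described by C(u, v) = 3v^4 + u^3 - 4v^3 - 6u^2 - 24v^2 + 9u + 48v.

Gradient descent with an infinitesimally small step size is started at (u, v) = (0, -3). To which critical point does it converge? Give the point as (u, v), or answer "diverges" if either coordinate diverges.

diverges

C is separable, so gradient descent decouples: u follows -∂C/∂u, v follows -∂C/∂v.
∂C/∂u = 3(u - 3)(u - 1); at u=0 this is 9, so u decreases.
∂C/∂v = 12(v - 2)(v - 1)(v + 2); at v=-3 this is -240, so v increases.
The u-coordinate has no critical point in that direction and runs off to infinity.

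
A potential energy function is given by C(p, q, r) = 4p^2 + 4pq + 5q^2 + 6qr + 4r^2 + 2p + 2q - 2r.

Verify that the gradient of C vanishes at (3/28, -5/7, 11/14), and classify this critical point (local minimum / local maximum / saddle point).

local minimum

∇C = (8p + 4q + 2, 4p + 10q + 6r + 2, 6q + 8r - 2); substituting (3/28, -5/7, 11/14) gives ∇C = (0, 0, 0), so (3/28, -5/7, 11/14) is indeed a critical point.
The Hessian is constant: H = [[8, 4, 0], [4, 10, 6], [0, 6, 8]].
Leading principal minors: Δ₁ = 8, Δ₂ = 64, Δ₃ = 224.
All leading minors are positive, so H is positive definite: a local minimum.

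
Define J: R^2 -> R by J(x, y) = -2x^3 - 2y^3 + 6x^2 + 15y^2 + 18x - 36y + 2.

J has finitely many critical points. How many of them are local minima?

1

J separates as a function of x plus a function of y, so ∇J=0 decouples.
∂J/∂x = -6(x - 3)(x + 1) = 0 at x ∈ {-1, 3}; ∂J/∂y = -6(y - 3)(y - 2) = 0 at y ∈ {2, 3}.
The Hessian is diagonal: diag(J_xx, J_yy). Second derivatives: J_xx(-1)=24, J_xx(3)=-24; J_yy(2)=6, J_yy(3)=-6.
Local minima occur where both diagonal entries positive: (-1, 2). Count: 1.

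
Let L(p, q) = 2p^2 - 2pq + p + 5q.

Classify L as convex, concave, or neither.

L is quadratic, so its Hessian is the constant matrix H = [[4, -2], [-2, 0]].
det(H) = -4, tr(H) = 4.
det(H) < 0, so H is indefinite: neither convex nor concave.

neither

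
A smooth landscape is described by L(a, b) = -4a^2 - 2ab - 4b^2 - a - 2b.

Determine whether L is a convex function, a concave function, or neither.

concave

L is quadratic, so its Hessian is the constant matrix H = [[-8, -2], [-2, -8]].
det(H) = 60, tr(H) = -16.
det(H) > 0 and tr(H) < 0, so H is negative definite everywhere: concave.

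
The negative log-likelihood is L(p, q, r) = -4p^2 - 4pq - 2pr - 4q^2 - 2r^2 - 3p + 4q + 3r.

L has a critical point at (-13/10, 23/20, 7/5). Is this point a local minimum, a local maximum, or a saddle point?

local maximum

The Hessian is constant: H = [[-8, -4, -2], [-4, -8, 0], [-2, 0, -4]].
Leading principal minors: Δ₁ = -8, Δ₂ = 48, Δ₃ = -160.
The minors alternate sign starting negative (−, +, −), so H is negative definite: a local maximum.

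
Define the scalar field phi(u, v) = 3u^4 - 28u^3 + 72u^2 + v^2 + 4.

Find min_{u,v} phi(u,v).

4

phi(u,v) separates as P(u) + Q(v) + 4, so its minimum is min P + min Q + 4.
P'(u) = 12u(u - 4)(u - 3) vanishes at u ∈ {0, 3, 4}; Q'(v) = 2v vanishes at v ∈ {0}.
Local minima of P (where P''>0): P(0)=0, P(4)=128. Local minima of Q: Q(0)=0.
So the global minimum of phi is P(0) + Q(0) + 4 = 0 + 0 + 4 = 4, attained at (0, 0).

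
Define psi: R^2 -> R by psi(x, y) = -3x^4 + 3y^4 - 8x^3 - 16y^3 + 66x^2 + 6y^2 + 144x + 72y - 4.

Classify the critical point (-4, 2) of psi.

local maximum

The mixed partial ∂²psi/∂x∂y is 0, so the Hessian at any point is diag(psi_xx, psi_yy) = diag(12(-3x^2 - 4x + 11), 12(3y^2 - 8y + 1)).
At (-4, 2): H = diag(-252, -36).
Both eigenvalues are negative, so H is negative definite: a local maximum.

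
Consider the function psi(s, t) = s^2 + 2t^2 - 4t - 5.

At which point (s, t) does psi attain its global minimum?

(0, 1)

psi(s,t) separates as P(s) + Q(t) − 5, so its minimum is min P + min Q − 5.
P'(s) = 2s vanishes at s ∈ {0}; Q'(t) = 4(t - 1) vanishes at t ∈ {1}.
Local minima of P (where P''>0): P(0)=0. Local minima of Q: Q(1)=-2.
So the global minimum of psi is P(0) + Q(1) − 5 = 0 − 2 − 5 = -7, attained at (0, 1).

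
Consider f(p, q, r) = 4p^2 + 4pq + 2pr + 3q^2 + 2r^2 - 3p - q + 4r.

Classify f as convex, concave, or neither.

f is quadratic, so its Hessian is the constant matrix H = [[8, 4, 2], [4, 6, 0], [2, 0, 4]].
Leading principal minors: 8, 32, 104.
All positive ⇒ H ≻ 0 ⇒ convex.

convex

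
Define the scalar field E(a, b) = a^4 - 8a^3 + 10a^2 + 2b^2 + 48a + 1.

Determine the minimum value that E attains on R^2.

-28

E(a,b) separates as P(a) + Q(b) + 1, so its minimum is min P + min Q + 1.
P'(a) = 4(a - 4)(a - 3)(a + 1) vanishes at a ∈ {-1, 3, 4}; Q'(b) = 4b vanishes at b ∈ {0}.
Local minima of P (where P''>0): P(-1)=-29, P(4)=96. Local minima of Q: Q(0)=0.
So the global minimum of E is P(-1) + Q(0) + 1 = -29 + 0 + 1 = -28, attained at (-1, 0).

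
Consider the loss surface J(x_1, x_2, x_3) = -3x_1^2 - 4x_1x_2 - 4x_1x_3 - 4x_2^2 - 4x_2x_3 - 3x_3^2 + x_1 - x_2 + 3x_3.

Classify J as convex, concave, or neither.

concave

J is quadratic, so its Hessian is the constant matrix H = [[-6, -4, -4], [-4, -8, -4], [-4, -4, -6]].
Leading principal minors: -6, 32, -96.
Signs alternate −, +, − ⇒ H ≺ 0 ⇒ concave.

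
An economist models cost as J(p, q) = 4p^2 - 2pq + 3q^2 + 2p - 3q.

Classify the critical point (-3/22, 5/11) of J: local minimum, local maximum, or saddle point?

The Hessian of J is constant: H = [[8, -2], [-2, 6]].
det(H) = 8·6 − (-2)² = 44.
det(H) > 0 and tr(H) = 14 > 0, so H is positive definite and the point is a local minimum.

local minimum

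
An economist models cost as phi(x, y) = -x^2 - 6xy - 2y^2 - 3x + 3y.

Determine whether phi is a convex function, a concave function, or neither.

phi is quadratic, so its Hessian is the constant matrix H = [[-2, -6], [-6, -4]].
det(H) = -28, tr(H) = -6.
det(H) < 0, so H is indefinite: neither convex nor concave.

neither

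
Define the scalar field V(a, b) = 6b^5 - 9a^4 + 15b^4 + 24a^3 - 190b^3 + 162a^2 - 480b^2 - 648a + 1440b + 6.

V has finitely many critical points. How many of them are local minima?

V separates as a function of a plus a function of b, so ∇V=0 decouples.
∂V/∂a = -36(a - 3)(a - 2)(a + 3) = 0 at a ∈ {-3, 2, 3}; ∂V/∂b = 30(b - 4)(b - 1)(b + 3)(b + 4) = 0 at b ∈ {-4, -3, 1, 4}.
The Hessian is diagonal: diag(V_aa, V_bb). Second derivatives: V_aa(-3)=-1080, V_aa(2)=180, V_aa(3)=-216; V_bb(-4)=-1200, V_bb(-3)=840, V_bb(1)=-1800, V_bb(4)=5040.
Local minima occur where both diagonal entries positive: (2, -3), (2, 4). Count: 2.

2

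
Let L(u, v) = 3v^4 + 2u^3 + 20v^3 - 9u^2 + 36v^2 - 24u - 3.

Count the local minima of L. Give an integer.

L separates as a function of u plus a function of v, so ∇L=0 decouples.
∂L/∂u = 6(u - 4)(u + 1) = 0 at u ∈ {-1, 4}; ∂L/∂v = 12v(v + 2)(v + 3) = 0 at v ∈ {-3, -2, 0}.
The Hessian is diagonal: diag(L_uu, L_vv). Second derivatives: L_uu(-1)=-30, L_uu(4)=30; L_vv(-3)=36, L_vv(-2)=-24, L_vv(0)=72.
Local minima occur where both diagonal entries positive: (4, -3), (4, 0). Count: 2.

2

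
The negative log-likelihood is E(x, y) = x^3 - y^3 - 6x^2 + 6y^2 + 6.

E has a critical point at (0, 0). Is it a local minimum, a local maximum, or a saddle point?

The mixed partial ∂²E/∂x∂y is 0, so the Hessian at any point is diag(E_xx, E_yy) = diag(6(x - 2), 6(-y + 2)).
At (0, 0): H = diag(-12, 12).
The eigenvalues have opposite signs, so H is indefinite: a saddle point.

saddle point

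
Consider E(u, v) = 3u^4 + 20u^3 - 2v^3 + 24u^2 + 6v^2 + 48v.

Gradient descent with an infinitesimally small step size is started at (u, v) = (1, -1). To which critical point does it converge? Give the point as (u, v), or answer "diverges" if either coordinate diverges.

E is separable, so gradient descent decouples: u follows -∂E/∂u, v follows -∂E/∂v.
∂E/∂u = 12u(u + 1)(u + 4); at u=1 this is 120, so u decreases.
∂E/∂v = -6(v - 4)(v + 2); at v=-1 this is 30, so v decreases.
u converges to its nearest critical value 0 (a local min of the u-part); v converges to -2. The iterate converges to (0, -2).

(0, -2)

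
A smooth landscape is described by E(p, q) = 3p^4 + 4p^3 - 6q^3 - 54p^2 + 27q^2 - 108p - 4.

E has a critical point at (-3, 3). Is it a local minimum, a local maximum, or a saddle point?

The mixed partial ∂²E/∂p∂q is 0, so the Hessian at any point is diag(E_pp, E_qq) = diag(12(3p^2 + 2p - 9), 18(-2q + 3)).
At (-3, 3): H = diag(144, -54).
The eigenvalues have opposite signs, so H is indefinite: a saddle point.

saddle point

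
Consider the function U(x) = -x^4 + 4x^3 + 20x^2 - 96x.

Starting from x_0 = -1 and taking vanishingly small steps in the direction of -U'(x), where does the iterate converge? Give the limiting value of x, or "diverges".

U'(x) = -4(x - 4)(x - 2)(x + 3), so U'(-1) = -120.
Gradient descent moves in the -U' direction, i.e. x is increasing.
The nearest critical point in that direction is x = 2, where U'' = 40 > 0 (a local minimum). The iterate converges there.

2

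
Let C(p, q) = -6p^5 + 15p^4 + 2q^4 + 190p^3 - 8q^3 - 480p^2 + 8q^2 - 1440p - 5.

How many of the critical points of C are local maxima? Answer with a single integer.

C separates as a function of p plus a function of q, so ∇C=0 decouples.
∂C/∂p = -30(p - 4)(p - 3)(p + 1)(p + 4) = 0 at p ∈ {-4, -1, 3, 4}; ∂C/∂q = 8q(q - 2)(q - 1) = 0 at q ∈ {0, 1, 2}.
The Hessian is diagonal: diag(C_pp, C_qq). Second derivatives: C_pp(-4)=5040, C_pp(-1)=-1800, C_pp(3)=840, C_pp(4)=-1200; C_qq(0)=16, C_qq(1)=-8, C_qq(2)=16.
Local maxima occur where both diagonal entries negative: (-1, 1), (4, 1). Count: 2.

2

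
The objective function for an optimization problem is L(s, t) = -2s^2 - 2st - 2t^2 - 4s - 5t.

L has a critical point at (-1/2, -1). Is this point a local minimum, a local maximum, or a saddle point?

The Hessian of L is constant: H = [[-4, -2], [-2, -4]].
det(H) = (-4)·(-4) − (-2)² = 12.
det(H) > 0 and tr(H) = -8 < 0, so H is negative definite and the point is a local maximum.

local maximum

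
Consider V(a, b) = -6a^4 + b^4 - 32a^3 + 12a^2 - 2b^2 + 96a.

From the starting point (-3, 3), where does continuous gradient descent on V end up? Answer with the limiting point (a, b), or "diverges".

(-1, 1)

V is separable, so gradient descent decouples: a follows -∂V/∂a, b follows -∂V/∂b.
∂V/∂a = -24(a - 1)(a + 1)(a + 4); at a=-3 this is -192, so a increases.
∂V/∂b = 4b(b - 1)(b + 1); at b=3 this is 96, so b decreases.
a converges to its nearest critical value -1 (a local min of the a-part); b converges to 1. The iterate converges to (-1, 1).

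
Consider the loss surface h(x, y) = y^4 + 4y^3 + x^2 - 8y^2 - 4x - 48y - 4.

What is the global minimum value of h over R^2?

h(x,y) separates as P(x) + Q(y) − 4, so its minimum is min P + min Q − 4.
P'(x) = 2x - 4 vanishes at x ∈ {2}; Q'(y) = 4(y - 2)(y + 2)(y + 3) vanishes at y ∈ {-3, -2, 2}.
Local minima of P (where P''>0): P(2)=-4. Local minima of Q: Q(-3)=45, Q(2)=-80.
So the global minimum of h is P(2) + Q(2) − 4 = -4 − 80 − 4 = -88, attained at (2, 2).

-88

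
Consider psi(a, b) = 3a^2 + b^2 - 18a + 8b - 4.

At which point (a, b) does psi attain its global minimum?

(3, -4)

psi(a,b) separates as P(a) + Q(b) − 4, so its minimum is min P + min Q − 4.
P'(a) = 6a - 18 vanishes at a ∈ {3}; Q'(b) = 2b + 8 vanishes at b ∈ {-4}.
Local minima of P (where P''>0): P(3)=-27. Local minima of Q: Q(-4)=-16.
So the global minimum of psi is P(3) + Q(-4) − 4 = -27 − 16 − 4 = -47, attained at (3, -4).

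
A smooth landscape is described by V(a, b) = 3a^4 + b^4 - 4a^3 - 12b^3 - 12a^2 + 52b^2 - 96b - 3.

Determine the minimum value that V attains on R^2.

-99

V(a,b) separates as P(a) + Q(b) − 3, so its minimum is min P + min Q − 3.
P'(a) = 12a(a - 2)(a + 1) vanishes at a ∈ {-1, 0, 2}; Q'(b) = 4(b - 4)(b - 3)(b - 2) vanishes at b ∈ {2, 3, 4}.
Local minima of P (where P''>0): P(-1)=-5, P(2)=-32. Local minima of Q: Q(2)=-64, Q(4)=-64.
So the global minimum of V is P(2) + Q(2) − 3 = -32 − 64 − 3 = -99, attained at (2, 2).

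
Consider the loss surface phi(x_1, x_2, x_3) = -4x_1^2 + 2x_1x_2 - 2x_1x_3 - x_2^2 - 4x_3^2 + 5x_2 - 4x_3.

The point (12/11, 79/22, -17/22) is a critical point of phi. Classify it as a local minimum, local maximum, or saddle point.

The Hessian is constant: H = [[-8, 2, -2], [2, -2, 0], [-2, 0, -8]].
Leading principal minors: Δ₁ = -8, Δ₂ = 12, Δ₃ = -88.
The minors alternate sign starting negative (−, +, −), so H is negative definite: a local maximum.

local maximum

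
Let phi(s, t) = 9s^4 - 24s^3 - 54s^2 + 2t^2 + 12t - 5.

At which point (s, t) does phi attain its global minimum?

phi(s,t) separates as P(s) + Q(t) − 5, so its minimum is min P + min Q − 5.
P'(s) = 36s(s - 3)(s + 1) vanishes at s ∈ {-1, 0, 3}; Q'(t) = 4(t + 3) vanishes at t ∈ {-3}.
Local minima of P (where P''>0): P(-1)=-21, P(3)=-405. Local minima of Q: Q(-3)=-18.
So the global minimum of phi is P(3) + Q(-3) − 5 = -405 − 18 − 5 = -428, attained at (3, -3).

(3, -3)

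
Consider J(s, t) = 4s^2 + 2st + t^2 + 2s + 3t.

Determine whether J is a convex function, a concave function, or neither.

convex

J is quadratic, so its Hessian is the constant matrix H = [[8, 2], [2, 2]].
det(H) = 12, tr(H) = 10.
det(H) > 0 and tr(H) > 0, so H is positive definite everywhere: convex.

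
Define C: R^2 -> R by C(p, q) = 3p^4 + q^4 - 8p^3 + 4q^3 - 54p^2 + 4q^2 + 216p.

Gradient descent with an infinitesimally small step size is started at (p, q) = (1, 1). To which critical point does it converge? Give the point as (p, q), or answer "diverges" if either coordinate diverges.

(-3, 0)

C is separable, so gradient descent decouples: p follows -∂C/∂p, q follows -∂C/∂q.
∂C/∂p = 12(p - 3)(p - 2)(p + 3); at p=1 this is 96, so p decreases.
∂C/∂q = 4q(q + 1)(q + 2); at q=1 this is 24, so q decreases.
p converges to its nearest critical value -3 (a local min of the p-part); q converges to 0. The iterate converges to (-3, 0).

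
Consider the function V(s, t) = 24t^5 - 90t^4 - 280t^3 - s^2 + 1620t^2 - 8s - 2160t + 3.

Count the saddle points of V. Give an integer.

V separates as a function of s plus a function of t, so ∇V=0 decouples.
∂V/∂s = -2(s + 4) = 0 at s ∈ {-4}; ∂V/∂t = 120(t - 3)(t - 2)(t - 1)(t + 3) = 0 at t ∈ {-3, 1, 2, 3}.
The Hessian is diagonal: diag(V_ss, V_tt). Second derivatives: V_ss(-4)=-2; V_tt(-3)=-14400, V_tt(1)=960, V_tt(2)=-600, V_tt(3)=1440.
Saddle points occur where the two diagonal entries have opposite signs: (-4, 1), (-4, 3). Count: 2.

2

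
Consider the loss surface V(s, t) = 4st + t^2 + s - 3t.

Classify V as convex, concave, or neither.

neither

V is quadratic, so its Hessian is the constant matrix H = [[0, 4], [4, 2]].
det(H) = -16, tr(H) = 2.
det(H) < 0, so H is indefinite: neither convex nor concave.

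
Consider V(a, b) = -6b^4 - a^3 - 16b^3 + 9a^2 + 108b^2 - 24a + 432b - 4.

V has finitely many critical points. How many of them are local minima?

1

V separates as a function of a plus a function of b, so ∇V=0 decouples.
∂V/∂a = -3(a - 4)(a - 2) = 0 at a ∈ {2, 4}; ∂V/∂b = -24(b - 3)(b + 2)(b + 3) = 0 at b ∈ {-3, -2, 3}.
The Hessian is diagonal: diag(V_aa, V_bb). Second derivatives: V_aa(2)=6, V_aa(4)=-6; V_bb(-3)=-144, V_bb(-2)=120, V_bb(3)=-720.
Local minima occur where both diagonal entries positive: (2, -2). Count: 1.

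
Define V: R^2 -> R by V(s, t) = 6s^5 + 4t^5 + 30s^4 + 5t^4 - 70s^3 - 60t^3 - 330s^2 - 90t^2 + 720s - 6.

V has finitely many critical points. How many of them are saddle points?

8

V separates as a function of s plus a function of t, so ∇V=0 decouples.
∂V/∂s = 30(s - 2)(s - 1)(s + 3)(s + 4) = 0 at s ∈ {-4, -3, 1, 2}; ∂V/∂t = 20t(t - 3)(t + 1)(t + 3) = 0 at t ∈ {-3, -1, 0, 3}.
The Hessian is diagonal: diag(V_ss, V_tt). Second derivatives: V_ss(-4)=-900, V_ss(-3)=600, V_ss(1)=-600, V_ss(2)=900; V_tt(-3)=-720, V_tt(-1)=160, V_tt(0)=-180, V_tt(3)=1440.
Saddle points occur where the two diagonal entries have opposite signs: (-4, -1), (-4, 3), (-3, -3), (-3, 0), (1, -1), (1, 3), (2, -3), (2, 0). Count: 8.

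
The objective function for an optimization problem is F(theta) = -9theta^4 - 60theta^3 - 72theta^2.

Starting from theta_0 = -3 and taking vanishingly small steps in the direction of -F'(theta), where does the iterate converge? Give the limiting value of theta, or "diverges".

F'(theta) = -36theta(theta + 1)(theta + 4), so F'(-3) = -216.
Gradient descent moves in the -F' direction, i.e. theta is increasing.
The nearest critical point in that direction is theta = -1, where F'' = 108 > 0 (a local minimum). The iterate converges there.

-1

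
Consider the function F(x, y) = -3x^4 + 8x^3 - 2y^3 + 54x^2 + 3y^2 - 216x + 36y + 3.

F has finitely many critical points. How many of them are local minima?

F separates as a function of x plus a function of y, so ∇F=0 decouples.
∂F/∂x = -12(x - 3)(x - 2)(x + 3) = 0 at x ∈ {-3, 2, 3}; ∂F/∂y = -6(y - 3)(y + 2) = 0 at y ∈ {-2, 3}.
The Hessian is diagonal: diag(F_xx, F_yy). Second derivatives: F_xx(-3)=-360, F_xx(2)=60, F_xx(3)=-72; F_yy(-2)=30, F_yy(3)=-30.
Local minima occur where both diagonal entries positive: (2, -2). Count: 1.

1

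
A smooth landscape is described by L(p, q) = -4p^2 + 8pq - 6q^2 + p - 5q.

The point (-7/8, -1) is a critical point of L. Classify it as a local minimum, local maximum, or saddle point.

The Hessian of L is constant: H = [[-8, 8], [8, -12]].
det(H) = (-8)·(-12) − 8² = 32.
det(H) > 0 and tr(H) = -20 < 0, so H is negative definite and the point is a local maximum.

local maximum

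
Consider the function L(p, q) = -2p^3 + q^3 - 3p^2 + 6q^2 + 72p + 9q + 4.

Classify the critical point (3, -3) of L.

local maximum

The mixed partial ∂²L/∂p∂q is 0, so the Hessian at any point is diag(L_pp, L_qq) = diag(-6(2p + 1), 6(q + 2)).
At (3, -3): H = diag(-42, -6).
Both eigenvalues are negative, so H is negative definite: a local maximum.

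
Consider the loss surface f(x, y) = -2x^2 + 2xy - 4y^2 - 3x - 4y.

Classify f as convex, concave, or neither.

f is quadratic, so its Hessian is the constant matrix H = [[-4, 2], [2, -8]].
det(H) = 28, tr(H) = -12.
det(H) > 0 and tr(H) < 0, so H is negative definite everywhere: concave.

concave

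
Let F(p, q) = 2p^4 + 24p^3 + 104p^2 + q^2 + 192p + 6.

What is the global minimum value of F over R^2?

F(p,q) separates as A(p) + B(q) + 6, so its minimum is min A + min B + 6.
A'(p) = 8(p + 2)(p + 3)(p + 4) vanishes at p ∈ {-4, -3, -2}; B'(q) = 2q vanishes at q ∈ {0}.
Local minima of A (where A''>0): A(-4)=-128, A(-2)=-128. Local minima of B: B(0)=0.
So the global minimum of F is A(-4) + B(0) + 6 = -128 + 0 + 6 = -122, attained at (-4, 0).

-122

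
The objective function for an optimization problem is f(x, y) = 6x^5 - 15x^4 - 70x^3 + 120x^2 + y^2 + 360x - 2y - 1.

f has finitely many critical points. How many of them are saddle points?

2

f separates as a function of x plus a function of y, so ∇f=0 decouples.
∂f/∂x = 30(x - 3)(x - 2)(x + 1)(x + 2) = 0 at x ∈ {-2, -1, 2, 3}; ∂f/∂y = 2(y - 1) = 0 at y ∈ {1}.
The Hessian is diagonal: diag(f_xx, f_yy). Second derivatives: f_xx(-2)=-600, f_xx(-1)=360, f_xx(2)=-360, f_xx(3)=600; f_yy(1)=2.
Saddle points occur where the two diagonal entries have opposite signs: (-2, 1), (2, 1). Count: 2.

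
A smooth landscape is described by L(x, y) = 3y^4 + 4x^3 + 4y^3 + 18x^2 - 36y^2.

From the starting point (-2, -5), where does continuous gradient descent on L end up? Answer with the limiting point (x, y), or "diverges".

(0, -3)

L is separable, so gradient descent decouples: x follows -∂L/∂x, y follows -∂L/∂y.
∂L/∂x = 12x(x + 3); at x=-2 this is -24, so x increases.
∂L/∂y = 12y(y - 2)(y + 3); at y=-5 this is -840, so y increases.
x converges to its nearest critical value 0 (a local min of the x-part); y converges to -3. The iterate converges to (0, -3).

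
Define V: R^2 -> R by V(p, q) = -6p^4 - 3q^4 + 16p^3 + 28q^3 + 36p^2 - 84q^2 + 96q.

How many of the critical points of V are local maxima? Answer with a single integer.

V separates as a function of p plus a function of q, so ∇V=0 decouples.
∂V/∂p = -24p(p - 3)(p + 1) = 0 at p ∈ {-1, 0, 3}; ∂V/∂q = -12(q - 4)(q - 2)(q - 1) = 0 at q ∈ {1, 2, 4}.
The Hessian is diagonal: diag(V_pp, V_qq). Second derivatives: V_pp(-1)=-96, V_pp(0)=72, V_pp(3)=-288; V_qq(1)=-36, V_qq(2)=24, V_qq(4)=-72.
Local maxima occur where both diagonal entries negative: (-1, 1), (-1, 4), (3, 1), (3, 4). Count: 4.

4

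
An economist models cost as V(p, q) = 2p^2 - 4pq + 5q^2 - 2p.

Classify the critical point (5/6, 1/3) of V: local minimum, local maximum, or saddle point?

The Hessian of V is constant: H = [[4, -4], [-4, 10]].
det(H) = 4·10 − (-4)² = 24.
det(H) > 0 and tr(H) = 14 > 0, so H is positive definite and the point is a local minimum.

local minimum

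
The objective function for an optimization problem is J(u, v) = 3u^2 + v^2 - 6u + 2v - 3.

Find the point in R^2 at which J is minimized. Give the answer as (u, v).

J(u,v) separates as P(u) + Q(v) − 3, so its minimum is min P + min Q − 3.
P'(u) = 6u - 6 vanishes at u ∈ {1}; Q'(v) = 2v + 2 vanishes at v ∈ {-1}.
Local minima of P (where P''>0): P(1)=-3. Local minima of Q: Q(-1)=-1.
So the global minimum of J is P(1) + Q(-1) − 3 = -3 − 1 − 3 = -7, attained at (1, -1).

(1, -1)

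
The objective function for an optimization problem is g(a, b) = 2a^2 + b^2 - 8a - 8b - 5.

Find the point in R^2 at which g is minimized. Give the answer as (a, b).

g(a,b) separates as P(a) + Q(b) − 5, so its minimum is min P + min Q − 5.
P'(a) = 4a - 8 vanishes at a ∈ {2}; Q'(b) = 2b - 8 vanishes at b ∈ {4}.
Local minima of P (where P''>0): P(2)=-8. Local minima of Q: Q(4)=-16.
So the global minimum of g is P(2) + Q(4) − 5 = -8 − 16 − 5 = -29, attained at (2, 4).

(2, 4)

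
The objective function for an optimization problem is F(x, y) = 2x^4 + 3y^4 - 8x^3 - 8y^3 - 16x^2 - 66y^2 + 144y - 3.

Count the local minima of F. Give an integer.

4

F separates as a function of x plus a function of y, so ∇F=0 decouples.
∂F/∂x = 8x(x - 4)(x + 1) = 0 at x ∈ {-1, 0, 4}; ∂F/∂y = 12(y - 4)(y - 1)(y + 3) = 0 at y ∈ {-3, 1, 4}.
The Hessian is diagonal: diag(F_xx, F_yy). Second derivatives: F_xx(-1)=40, F_xx(0)=-32, F_xx(4)=160; F_yy(-3)=336, F_yy(1)=-144, F_yy(4)=252.
Local minima occur where both diagonal entries positive: (-1, -3), (-1, 4), (4, -3), (4, 4). Count: 4.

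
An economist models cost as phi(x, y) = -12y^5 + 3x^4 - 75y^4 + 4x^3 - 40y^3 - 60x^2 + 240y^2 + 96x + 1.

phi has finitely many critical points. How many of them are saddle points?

6

phi separates as a function of x plus a function of y, so ∇phi=0 decouples.
∂phi/∂x = 12(x - 2)(x - 1)(x + 4) = 0 at x ∈ {-4, 1, 2}; ∂phi/∂y = -60y(y - 1)(y + 2)(y + 4) = 0 at y ∈ {-4, -2, 0, 1}.
The Hessian is diagonal: diag(phi_xx, phi_yy). Second derivatives: phi_xx(-4)=360, phi_xx(1)=-60, phi_xx(2)=72; phi_yy(-4)=2400, phi_yy(-2)=-720, phi_yy(0)=480, phi_yy(1)=-900.
Saddle points occur where the two diagonal entries have opposite signs: (-4, -2), (-4, 1), (1, -4), (1, 0), (2, -2), (2, 1). Count: 6.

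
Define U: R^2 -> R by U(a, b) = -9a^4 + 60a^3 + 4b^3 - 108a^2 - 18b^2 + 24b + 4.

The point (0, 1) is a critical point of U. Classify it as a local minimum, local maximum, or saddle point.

The mixed partial ∂²U/∂a∂b is 0, so the Hessian at any point is diag(U_aa, U_bb) = diag(36(-3a^2 + 10a - 6), 12(2b - 3)).
At (0, 1): H = diag(-216, -12).
Both eigenvalues are negative, so H is negative definite: a local maximum.

local maximum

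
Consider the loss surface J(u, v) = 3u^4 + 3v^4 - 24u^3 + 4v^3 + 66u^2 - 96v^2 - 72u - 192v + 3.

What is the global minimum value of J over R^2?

J(u,v) separates as P(u) + Q(v) + 3, so its minimum is min P + min Q + 3.
P'(u) = 12(u - 3)(u - 2)(u - 1) vanishes at u ∈ {1, 2, 3}; Q'(v) = 12(v - 4)(v + 1)(v + 4) vanishes at v ∈ {-4, -1, 4}.
Local minima of P (where P''>0): P(1)=-27, P(3)=-27. Local minima of Q: Q(-4)=-256, Q(4)=-1280.
So the global minimum of J is P(1) + Q(4) + 3 = -27 − 1280 + 3 = -1304, attained at (1, 4).

-1304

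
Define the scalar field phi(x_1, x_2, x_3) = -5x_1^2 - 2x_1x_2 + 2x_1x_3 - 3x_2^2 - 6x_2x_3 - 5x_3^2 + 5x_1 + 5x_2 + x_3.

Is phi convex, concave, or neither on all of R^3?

concave

phi is quadratic, so its Hessian is the constant matrix H = [[-10, -2, 2], [-2, -6, -6], [2, -6, -10]].
Leading principal minors: -10, 56, -128.
Signs alternate −, +, − ⇒ H ≺ 0 ⇒ concave.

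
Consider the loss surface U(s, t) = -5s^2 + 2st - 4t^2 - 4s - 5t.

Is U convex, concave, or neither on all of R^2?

U is quadratic, so its Hessian is the constant matrix H = [[-10, 2], [2, -8]].
det(H) = 76, tr(H) = -18.
det(H) > 0 and tr(H) < 0, so H is negative definite everywhere: concave.

concave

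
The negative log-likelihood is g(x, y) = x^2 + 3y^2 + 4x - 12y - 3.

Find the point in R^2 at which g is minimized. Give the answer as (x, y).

g(x,y) separates as P(x) + Q(y) − 3, so its minimum is min P + min Q − 3.
P'(x) = 2x + 4 vanishes at x ∈ {-2}; Q'(y) = 6y - 12 vanishes at y ∈ {2}.
Local minima of P (where P''>0): P(-2)=-4. Local minima of Q: Q(2)=-12.
So the global minimum of g is P(-2) + Q(2) − 3 = -4 − 12 − 3 = -19, attained at (-2, 2).

(-2, 2)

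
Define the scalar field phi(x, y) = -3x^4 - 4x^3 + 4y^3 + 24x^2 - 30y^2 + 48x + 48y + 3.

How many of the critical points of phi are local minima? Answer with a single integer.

phi separates as a function of x plus a function of y, so ∇phi=0 decouples.
∂phi/∂x = -12(x - 2)(x + 1)(x + 2) = 0 at x ∈ {-2, -1, 2}; ∂phi/∂y = 12(y - 4)(y - 1) = 0 at y ∈ {1, 4}.
The Hessian is diagonal: diag(phi_xx, phi_yy). Second derivatives: phi_xx(-2)=-48, phi_xx(-1)=36, phi_xx(2)=-144; phi_yy(1)=-36, phi_yy(4)=36.
Local minima occur where both diagonal entries positive: (-1, 4). Count: 1.

1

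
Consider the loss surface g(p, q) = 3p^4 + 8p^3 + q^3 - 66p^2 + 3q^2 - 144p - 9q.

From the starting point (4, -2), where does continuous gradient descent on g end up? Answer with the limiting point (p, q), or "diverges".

g is separable, so gradient descent decouples: p follows -∂g/∂p, q follows -∂g/∂q.
∂g/∂p = 12(p - 3)(p + 1)(p + 4); at p=4 this is 480, so p decreases.
∂g/∂q = 3(q - 1)(q + 3); at q=-2 this is -9, so q increases.
p converges to its nearest critical value 3 (a local min of the p-part); q converges to 1. The iterate converges to (3, 1).

(3, 1)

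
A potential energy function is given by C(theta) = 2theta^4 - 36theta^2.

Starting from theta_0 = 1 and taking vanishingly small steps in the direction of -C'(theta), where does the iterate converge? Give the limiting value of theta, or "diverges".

3

C'(theta) = 8theta(theta - 3)(theta + 3), so C'(1) = -64.
Gradient descent moves in the -C' direction, i.e. theta is increasing.
The nearest critical point in that direction is theta = 3, where C'' = 144 > 0 (a local minimum). The iterate converges there.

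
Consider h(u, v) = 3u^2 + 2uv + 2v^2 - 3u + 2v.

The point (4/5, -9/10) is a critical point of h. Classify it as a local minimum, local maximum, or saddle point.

local minimum

The Hessian of h is constant: H = [[6, 2], [2, 4]].
det(H) = 6·4 − 2² = 20.
det(H) > 0 and tr(H) = 10 > 0, so H is positive definite and the point is a local minimum.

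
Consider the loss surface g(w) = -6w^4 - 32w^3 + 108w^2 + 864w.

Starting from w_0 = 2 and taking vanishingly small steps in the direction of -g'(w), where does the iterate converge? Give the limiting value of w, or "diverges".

g'(w) = -24(w - 3)(w + 3)(w + 4), so g'(2) = 720.
Gradient descent moves in the -g' direction, i.e. w is decreasing.
The nearest critical point in that direction is w = -3, where g'' = 144 > 0 (a local minimum). The iterate converges there.

-3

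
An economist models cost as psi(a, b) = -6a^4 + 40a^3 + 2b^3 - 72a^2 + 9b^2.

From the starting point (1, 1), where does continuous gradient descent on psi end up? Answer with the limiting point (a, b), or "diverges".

psi is separable, so gradient descent decouples: a follows -∂psi/∂a, b follows -∂psi/∂b.
∂psi/∂a = -24a(a - 3)(a - 2); at a=1 this is -48, so a increases.
∂psi/∂b = 6b(b + 3); at b=1 this is 24, so b decreases.
a converges to its nearest critical value 2 (a local min of the a-part); b converges to 0. The iterate converges to (2, 0).

(2, 0)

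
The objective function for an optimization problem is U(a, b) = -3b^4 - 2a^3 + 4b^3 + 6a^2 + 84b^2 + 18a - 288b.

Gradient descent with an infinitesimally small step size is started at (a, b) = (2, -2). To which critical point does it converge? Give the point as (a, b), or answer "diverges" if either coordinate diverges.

U is separable, so gradient descent decouples: a follows -∂U/∂a, b follows -∂U/∂b.
∂U/∂a = -6(a - 3)(a + 1); at a=2 this is 18, so a decreases.
∂U/∂b = -12(b - 3)(b - 2)(b + 4); at b=-2 this is -480, so b increases.
a converges to its nearest critical value -1 (a local min of the a-part); b converges to 2. The iterate converges to (-1, 2).

(-1, 2)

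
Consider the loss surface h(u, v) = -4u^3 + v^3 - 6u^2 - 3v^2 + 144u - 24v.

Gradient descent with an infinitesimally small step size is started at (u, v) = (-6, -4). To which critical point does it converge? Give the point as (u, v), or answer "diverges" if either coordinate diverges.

diverges

h is separable, so gradient descent decouples: u follows -∂h/∂u, v follows -∂h/∂v.
∂h/∂u = -12(u - 3)(u + 4); at u=-6 this is -216, so u increases.
∂h/∂v = 3(v - 4)(v + 2); at v=-4 this is 48, so v decreases.
The v-coordinate has no critical point in that direction and runs off to infinity.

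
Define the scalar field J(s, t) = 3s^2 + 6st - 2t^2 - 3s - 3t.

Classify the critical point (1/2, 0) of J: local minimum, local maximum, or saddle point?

saddle point

The Hessian of J is constant: H = [[6, 6], [6, -4]].
det(H) = 6·(-4) − 6² = -60.
Since det(H) < 0, H is indefinite and the critical point is a saddle point.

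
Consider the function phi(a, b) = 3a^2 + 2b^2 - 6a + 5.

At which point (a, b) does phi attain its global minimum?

phi(a,b) separates as P(a) + Q(b) + 5, so its minimum is min P + min Q + 5.
P'(a) = 6a - 6 vanishes at a ∈ {1}; Q'(b) = 4b vanishes at b ∈ {0}.
Local minima of P (where P''>0): P(1)=-3. Local minima of Q: Q(0)=0.
So the global minimum of phi is P(1) + Q(0) + 5 = -3 + 0 + 5 = 2, attained at (1, 0).

(1, 0)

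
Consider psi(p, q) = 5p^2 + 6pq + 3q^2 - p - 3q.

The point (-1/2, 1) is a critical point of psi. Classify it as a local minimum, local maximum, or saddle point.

The Hessian of psi is constant: H = [[10, 6], [6, 6]].
det(H) = 10·6 − 6² = 24.
det(H) > 0 and tr(H) = 16 > 0, so H is positive definite and the point is a local minimum.

local minimum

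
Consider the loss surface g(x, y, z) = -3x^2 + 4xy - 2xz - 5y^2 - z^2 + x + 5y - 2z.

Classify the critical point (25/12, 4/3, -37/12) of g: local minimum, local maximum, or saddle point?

The Hessian is constant: H = [[-6, 4, -2], [4, -10, 0], [-2, 0, -2]].
Leading principal minors: Δ₁ = -6, Δ₂ = 44, Δ₃ = -48.
The minors alternate sign starting negative (−, +, −), so H is negative definite: a local maximum.

local maximum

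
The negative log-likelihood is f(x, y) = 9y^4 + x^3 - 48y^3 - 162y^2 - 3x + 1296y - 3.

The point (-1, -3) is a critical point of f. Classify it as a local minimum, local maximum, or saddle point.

The mixed partial ∂²f/∂x∂y is 0, so the Hessian at any point is diag(f_xx, f_yy) = diag(6x, 36(3y^2 - 8y - 9)).
At (-1, -3): H = diag(-6, 1512).
The eigenvalues have opposite signs, so H is indefinite: a saddle point.

saddle point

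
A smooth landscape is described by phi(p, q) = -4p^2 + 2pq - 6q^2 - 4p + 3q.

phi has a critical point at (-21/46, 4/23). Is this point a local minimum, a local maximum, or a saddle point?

local maximum

The Hessian of phi is constant: H = [[-8, 2], [2, -12]].
det(H) = (-8)·(-12) − 2² = 92.
det(H) > 0 and tr(H) = -20 < 0, so H is negative definite and the point is a local maximum.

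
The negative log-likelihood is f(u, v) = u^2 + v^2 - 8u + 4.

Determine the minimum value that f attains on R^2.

f(u,v) separates as P(u) + Q(v) + 4, so its minimum is min P + min Q + 4.
P'(u) = 2u - 8 vanishes at u ∈ {4}; Q'(v) = 2v vanishes at v ∈ {0}.
Local minima of P (where P''>0): P(4)=-16. Local minima of Q: Q(0)=0.
So the global minimum of f is P(4) + Q(0) + 4 = -16 + 0 + 4 = -12, attained at (4, 0).

-12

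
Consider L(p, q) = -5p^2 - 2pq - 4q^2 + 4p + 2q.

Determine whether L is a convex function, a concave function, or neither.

concave

L is quadratic, so its Hessian is the constant matrix H = [[-10, -2], [-2, -8]].
det(H) = 76, tr(H) = -18.
det(H) > 0 and tr(H) < 0, so H is negative definite everywhere: concave.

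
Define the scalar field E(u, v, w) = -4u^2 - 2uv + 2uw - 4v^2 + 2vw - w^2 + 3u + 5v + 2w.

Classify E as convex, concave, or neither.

E is quadratic, so its Hessian is the constant matrix H = [[-8, -2, 2], [-2, -8, 2], [2, 2, -2]].
Leading principal minors: -8, 60, -72.
Signs alternate −, +, − ⇒ H ≺ 0 ⇒ concave.

concave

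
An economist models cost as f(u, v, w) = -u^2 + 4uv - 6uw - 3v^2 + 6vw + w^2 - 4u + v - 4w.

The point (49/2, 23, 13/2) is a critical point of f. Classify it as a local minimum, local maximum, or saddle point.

The Hessian is constant: H = [[-2, 4, -6], [4, -6, 6], [-6, 6, 2]].
Leading principal minors: Δ₁ = -2, Δ₂ = -4, Δ₃ = -8.
The minors fit neither the all-positive nor the alternating-sign pattern, so H is indefinite: a saddle point.

saddle point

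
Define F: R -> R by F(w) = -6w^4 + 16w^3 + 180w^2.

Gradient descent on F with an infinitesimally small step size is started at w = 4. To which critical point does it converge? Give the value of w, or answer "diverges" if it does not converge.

0

F'(w) = -24w(w - 5)(w + 3), so F'(4) = 672.
Gradient descent moves in the -F' direction, i.e. w is decreasing.
The nearest critical point in that direction is w = 0, where F'' = 360 > 0 (a local minimum). The iterate converges there.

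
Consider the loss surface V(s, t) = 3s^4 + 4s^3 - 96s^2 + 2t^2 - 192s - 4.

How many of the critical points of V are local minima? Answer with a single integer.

2

V separates as a function of s plus a function of t, so ∇V=0 decouples.
∂V/∂s = 12(s - 4)(s + 1)(s + 4) = 0 at s ∈ {-4, -1, 4}; ∂V/∂t = 4t = 0 at t ∈ {0}.
The Hessian is diagonal: diag(V_ss, V_tt). Second derivatives: V_ss(-4)=288, V_ss(-1)=-180, V_ss(4)=480; V_tt(0)=4.
Local minima occur where both diagonal entries positive: (-4, 0), (4, 0). Count: 2.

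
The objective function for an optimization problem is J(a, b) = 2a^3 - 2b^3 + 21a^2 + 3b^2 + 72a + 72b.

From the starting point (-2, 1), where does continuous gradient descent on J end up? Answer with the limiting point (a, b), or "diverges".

J is separable, so gradient descent decouples: a follows -∂J/∂a, b follows -∂J/∂b.
∂J/∂a = 6(a + 3)(a + 4); at a=-2 this is 12, so a decreases.
∂J/∂b = -6(b - 4)(b + 3); at b=1 this is 72, so b decreases.
a converges to its nearest critical value -3 (a local min of the a-part); b converges to -3. The iterate converges to (-3, -3).

(-3, -3)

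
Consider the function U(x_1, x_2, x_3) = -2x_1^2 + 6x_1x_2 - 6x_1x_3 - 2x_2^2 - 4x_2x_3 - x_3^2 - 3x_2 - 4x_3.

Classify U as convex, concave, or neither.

U is quadratic, so its Hessian is the constant matrix H = [[-4, 6, -6], [6, -4, -4], [-6, -4, -2]].
Leading principal minors: -4, -20, 536.
Neither pattern holds ⇒ H is indefinite ⇒ neither convex nor concave.

neither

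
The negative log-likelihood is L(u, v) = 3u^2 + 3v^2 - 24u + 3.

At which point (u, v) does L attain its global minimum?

(4, 0)

L(u,v) separates as P(u) + Q(v) + 3, so its minimum is min P + min Q + 3.
P'(u) = 6u - 24 vanishes at u ∈ {4}; Q'(v) = 6v vanishes at v ∈ {0}.
Local minima of P (where P''>0): P(4)=-48. Local minima of Q: Q(0)=0.
So the global minimum of L is P(4) + Q(0) + 3 = -48 + 0 + 3 = -45, attained at (4, 0).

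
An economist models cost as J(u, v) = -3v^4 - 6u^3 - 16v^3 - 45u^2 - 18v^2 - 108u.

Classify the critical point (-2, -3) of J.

local maximum

The mixed partial ∂²J/∂u∂v is 0, so the Hessian at any point is diag(J_uu, J_vv) = diag(-18(2u + 5), -12(3v^2 + 8v + 3)).
At (-2, -3): H = diag(-18, -72).
Both eigenvalues are negative, so H is negative definite: a local maximum.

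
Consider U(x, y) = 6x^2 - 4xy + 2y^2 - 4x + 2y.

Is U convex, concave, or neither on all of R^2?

U is quadratic, so its Hessian is the constant matrix H = [[12, -4], [-4, 4]].
det(H) = 32, tr(H) = 16.
det(H) > 0 and tr(H) > 0, so H is positive definite everywhere: convex.

convex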